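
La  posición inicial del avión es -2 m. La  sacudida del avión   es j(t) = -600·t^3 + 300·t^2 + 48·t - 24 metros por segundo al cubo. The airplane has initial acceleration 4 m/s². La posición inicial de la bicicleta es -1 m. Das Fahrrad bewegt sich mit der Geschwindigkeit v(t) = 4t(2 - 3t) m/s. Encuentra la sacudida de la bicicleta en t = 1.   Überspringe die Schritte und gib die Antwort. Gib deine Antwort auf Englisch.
At t = 1, j = -24.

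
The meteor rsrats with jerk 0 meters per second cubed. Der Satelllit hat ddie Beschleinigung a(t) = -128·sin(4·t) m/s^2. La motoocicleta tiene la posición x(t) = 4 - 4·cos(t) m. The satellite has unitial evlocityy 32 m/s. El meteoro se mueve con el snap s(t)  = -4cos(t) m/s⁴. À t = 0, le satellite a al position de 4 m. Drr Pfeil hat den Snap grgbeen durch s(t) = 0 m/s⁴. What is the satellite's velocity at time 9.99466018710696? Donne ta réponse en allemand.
Ausgehend von der Beschleunigung a(t) = -128·sin(4·t), nehmen wir 1 Stammfunktion. Die Stammfunktion von der Beschleunigung, mit v(0) = 32, ergibt die Geschwindigkeit: v(t) = 32·cos(4·t). Mit v(t) = 32·cos(4·t) und Einsetzen von t = 9.99466018710696, finden wir v = -20.8279066763408.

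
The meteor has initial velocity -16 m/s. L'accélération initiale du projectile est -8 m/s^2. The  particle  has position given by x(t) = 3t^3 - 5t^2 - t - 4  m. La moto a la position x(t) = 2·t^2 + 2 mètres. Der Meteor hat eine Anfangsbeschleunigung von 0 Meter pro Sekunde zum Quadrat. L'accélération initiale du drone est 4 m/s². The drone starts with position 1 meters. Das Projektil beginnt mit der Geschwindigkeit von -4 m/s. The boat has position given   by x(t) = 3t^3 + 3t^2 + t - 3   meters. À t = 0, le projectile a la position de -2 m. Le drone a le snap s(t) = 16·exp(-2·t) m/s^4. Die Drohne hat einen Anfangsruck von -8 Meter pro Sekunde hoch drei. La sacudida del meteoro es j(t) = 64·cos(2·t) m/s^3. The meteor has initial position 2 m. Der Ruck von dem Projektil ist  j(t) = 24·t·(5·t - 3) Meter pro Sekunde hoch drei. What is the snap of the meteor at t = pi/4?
Starting from jerk j(t) = 64·cos(2·t), we take 1 derivative. Taking d/dt of j(t), we find s(t) = -128·sin(2·t). We have snap s(t) = -128·sin(2·t). Substituting t = pi/4: s(pi/4) = -128.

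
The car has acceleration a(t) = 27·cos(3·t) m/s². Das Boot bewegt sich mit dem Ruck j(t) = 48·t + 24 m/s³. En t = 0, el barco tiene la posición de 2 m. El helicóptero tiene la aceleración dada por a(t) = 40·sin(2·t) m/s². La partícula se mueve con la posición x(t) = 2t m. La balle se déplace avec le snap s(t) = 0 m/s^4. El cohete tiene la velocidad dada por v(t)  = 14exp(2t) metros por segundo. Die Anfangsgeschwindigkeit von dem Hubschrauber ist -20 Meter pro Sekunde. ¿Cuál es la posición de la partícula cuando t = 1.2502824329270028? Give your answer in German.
Aus der Gleichung für die Position x(t) = 2·t, setzen wir t = 1.2502824329270028 ein und erhalten x = 2.50056486585401.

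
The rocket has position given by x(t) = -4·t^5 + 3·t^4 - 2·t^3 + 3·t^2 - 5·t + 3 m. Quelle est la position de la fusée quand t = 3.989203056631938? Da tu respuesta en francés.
De l'équation de la position x(t) = -4·t^5 + 3·t^4 - 2·t^3 + 3·t^2 - 5·t + 3, nous substituons t = 3.989203056631938 pour obtenir x = -3377.44689538499.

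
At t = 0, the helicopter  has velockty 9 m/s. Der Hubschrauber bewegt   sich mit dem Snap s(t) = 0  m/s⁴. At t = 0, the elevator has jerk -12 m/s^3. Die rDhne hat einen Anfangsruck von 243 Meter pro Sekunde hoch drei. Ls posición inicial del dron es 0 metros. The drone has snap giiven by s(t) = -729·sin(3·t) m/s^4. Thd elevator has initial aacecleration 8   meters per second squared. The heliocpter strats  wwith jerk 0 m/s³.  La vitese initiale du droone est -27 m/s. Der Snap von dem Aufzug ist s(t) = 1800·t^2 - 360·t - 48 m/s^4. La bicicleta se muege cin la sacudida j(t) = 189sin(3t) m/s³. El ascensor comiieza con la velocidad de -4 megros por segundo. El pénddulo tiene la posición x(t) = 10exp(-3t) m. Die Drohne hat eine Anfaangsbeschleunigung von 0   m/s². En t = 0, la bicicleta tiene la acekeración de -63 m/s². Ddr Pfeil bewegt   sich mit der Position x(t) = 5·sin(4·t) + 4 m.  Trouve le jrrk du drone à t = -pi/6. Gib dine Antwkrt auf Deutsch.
Wir müssen die Stammfunktion unserer Gleichung für den Snap s(t) = -729·sin(3·t) 1-mal finden. Mit ∫s(t)dt und Anwendung von j(0) = 243, finden wir j(t) = 243·cos(3·t). Aus der Gleichung für den Ruck j(t) = 243·cos(3·t), setzen wir t = -pi/6 ein und erhalten j = 0.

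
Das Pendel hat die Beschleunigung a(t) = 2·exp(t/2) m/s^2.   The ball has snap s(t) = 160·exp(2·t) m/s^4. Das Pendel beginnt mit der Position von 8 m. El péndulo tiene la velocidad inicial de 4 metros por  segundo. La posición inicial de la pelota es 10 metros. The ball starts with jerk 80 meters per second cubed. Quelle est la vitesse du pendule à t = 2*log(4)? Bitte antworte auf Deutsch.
Wir müssen unsere Gleichung für die Beschleunigung a(t) = 2·exp(t/2) 1-mal integrieren. Durch Integration von der Beschleunigung und Verwendung der Anfangsbedingung v(0) = 4, erhalten wir v(t) = 4·exp(t/2). Aus der Gleichung für die Geschwindigkeit v(t) = 4·exp(t/2), setzen wir t = 2*log(4) ein und erhalten v = 16.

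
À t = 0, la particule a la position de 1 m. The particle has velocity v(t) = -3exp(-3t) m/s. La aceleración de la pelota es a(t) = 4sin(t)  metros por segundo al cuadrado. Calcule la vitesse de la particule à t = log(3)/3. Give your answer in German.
Mit v(t) = -3·exp(-3·t) und Einsetzen von t = log(3)/3, finden wir v = -1.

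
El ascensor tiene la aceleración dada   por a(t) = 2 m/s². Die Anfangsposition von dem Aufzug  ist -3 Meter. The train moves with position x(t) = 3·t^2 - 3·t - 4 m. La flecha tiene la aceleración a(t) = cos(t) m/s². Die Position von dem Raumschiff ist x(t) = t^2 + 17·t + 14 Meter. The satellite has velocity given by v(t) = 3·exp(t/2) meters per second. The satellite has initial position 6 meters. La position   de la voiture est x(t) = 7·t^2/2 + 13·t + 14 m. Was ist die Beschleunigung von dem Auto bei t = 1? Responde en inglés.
We must differentiate our position equation x(t) = 7·t^2/2 + 13·t + 14 2 times. The derivative of position gives velocity: v(t) = 7·t + 13. Differentiating velocity, we get acceleration: a(t) = 7. From the given acceleration equation a(t) = 7, we substitute t = 1 to get a = 7.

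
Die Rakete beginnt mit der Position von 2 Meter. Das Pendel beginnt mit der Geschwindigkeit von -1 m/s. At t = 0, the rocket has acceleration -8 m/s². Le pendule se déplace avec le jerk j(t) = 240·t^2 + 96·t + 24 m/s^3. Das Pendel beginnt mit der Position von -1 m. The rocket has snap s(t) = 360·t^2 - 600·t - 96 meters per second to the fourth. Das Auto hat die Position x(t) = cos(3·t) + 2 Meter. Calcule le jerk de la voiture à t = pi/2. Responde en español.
Para resolver esto, necesitamos tomar 3 derivadas de nuestra ecuación de la posición x(t) = cos(3·t) + 2. La derivada de la posición da la velocidad: v(t) = -3·sin(3·t). Derivando la velocidad, obtenemos la aceleración: a(t) = -9·cos(3·t). Derivando la aceleración, obtenemos la sacudida: j(t) = 27·sin(3·t). De la ecuación de la sacudida j(t) = 27·sin(3·t), sustituimos t = pi/2 para obtener j = -27.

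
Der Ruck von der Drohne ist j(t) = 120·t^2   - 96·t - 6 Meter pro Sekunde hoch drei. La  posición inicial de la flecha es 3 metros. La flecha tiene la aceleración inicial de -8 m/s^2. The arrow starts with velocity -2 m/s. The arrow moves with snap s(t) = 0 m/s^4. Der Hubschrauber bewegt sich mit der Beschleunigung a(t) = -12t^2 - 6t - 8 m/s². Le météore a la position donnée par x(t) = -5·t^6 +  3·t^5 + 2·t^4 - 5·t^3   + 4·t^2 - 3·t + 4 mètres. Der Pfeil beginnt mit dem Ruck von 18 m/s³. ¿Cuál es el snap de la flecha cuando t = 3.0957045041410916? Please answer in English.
From the given snap equation s(t) = 0, we substitute t = 3.0957045041410916 to get s = 0.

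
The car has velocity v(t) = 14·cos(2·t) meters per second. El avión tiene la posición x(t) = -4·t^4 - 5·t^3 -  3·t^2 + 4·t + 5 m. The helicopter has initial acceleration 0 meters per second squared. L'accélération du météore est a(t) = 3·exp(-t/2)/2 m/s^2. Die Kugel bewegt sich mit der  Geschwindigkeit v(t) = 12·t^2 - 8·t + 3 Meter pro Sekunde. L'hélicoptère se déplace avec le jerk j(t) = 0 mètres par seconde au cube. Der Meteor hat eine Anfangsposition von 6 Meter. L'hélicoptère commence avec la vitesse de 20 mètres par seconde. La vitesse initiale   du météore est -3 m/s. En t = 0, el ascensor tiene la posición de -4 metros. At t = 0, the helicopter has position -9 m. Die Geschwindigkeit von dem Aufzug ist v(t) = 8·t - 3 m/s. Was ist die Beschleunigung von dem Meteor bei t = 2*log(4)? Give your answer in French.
En utilisant a(t) = 3·exp(-t/2)/2 et en substituant t = 2*log(4), nous trouvons a = 3/8.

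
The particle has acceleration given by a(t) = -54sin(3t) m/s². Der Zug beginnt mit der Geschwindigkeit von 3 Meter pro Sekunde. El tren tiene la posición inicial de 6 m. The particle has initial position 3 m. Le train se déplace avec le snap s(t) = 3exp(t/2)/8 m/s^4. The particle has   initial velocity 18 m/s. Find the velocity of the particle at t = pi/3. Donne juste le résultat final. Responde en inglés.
v(pi/3) = -18.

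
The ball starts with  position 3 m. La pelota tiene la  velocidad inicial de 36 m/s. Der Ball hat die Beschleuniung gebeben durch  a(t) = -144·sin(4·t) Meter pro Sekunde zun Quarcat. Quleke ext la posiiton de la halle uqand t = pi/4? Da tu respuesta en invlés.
We must find the integral of our acceleration equation a(t) = -144·sin(4·t) 2 times. Integrating acceleration and using the initial condition v(0) = 36, we get v(t) = 36·cos(4·t). The integral of velocity is position. Using x(0) = 3, we get x(t) = 9·sin(4·t) + 3. From the given position equation x(t) = 9·sin(4·t) + 3, we substitute t = pi/4 to get x = 3.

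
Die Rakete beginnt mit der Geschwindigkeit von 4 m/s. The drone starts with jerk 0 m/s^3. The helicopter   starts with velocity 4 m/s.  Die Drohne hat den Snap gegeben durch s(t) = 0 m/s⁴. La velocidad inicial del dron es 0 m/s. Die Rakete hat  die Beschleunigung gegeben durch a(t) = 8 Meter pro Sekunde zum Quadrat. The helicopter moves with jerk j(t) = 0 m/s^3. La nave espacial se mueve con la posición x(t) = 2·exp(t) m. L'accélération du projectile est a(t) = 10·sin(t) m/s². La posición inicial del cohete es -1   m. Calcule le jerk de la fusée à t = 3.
Pour résoudre ceci, nous devons prendre 1 dérivée de notre équation de l'accélération a(t) = 8. En prenant d/dt de a(t), nous trouvons j(t) = 0. Nous avons le jerk j(t) = 0. En substituant t = 3: j(3) = 0.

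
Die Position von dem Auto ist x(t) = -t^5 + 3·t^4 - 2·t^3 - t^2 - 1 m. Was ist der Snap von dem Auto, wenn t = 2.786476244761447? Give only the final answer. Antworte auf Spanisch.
s(2.786476244761447) = -262.377149371374.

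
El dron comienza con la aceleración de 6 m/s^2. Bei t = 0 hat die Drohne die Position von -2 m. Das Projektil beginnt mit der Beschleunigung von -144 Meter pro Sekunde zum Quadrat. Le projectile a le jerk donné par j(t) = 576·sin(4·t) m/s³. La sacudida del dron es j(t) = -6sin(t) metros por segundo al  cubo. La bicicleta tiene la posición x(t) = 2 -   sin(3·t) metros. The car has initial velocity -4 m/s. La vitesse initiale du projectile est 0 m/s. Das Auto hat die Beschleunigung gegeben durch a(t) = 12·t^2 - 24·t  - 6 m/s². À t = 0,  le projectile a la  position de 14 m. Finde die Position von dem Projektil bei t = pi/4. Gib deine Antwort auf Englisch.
To solve this, we need to take 3 integrals of our jerk equation j(t) = 576·sin(4·t). Integrating jerk and using the initial condition a(0) = -144, we get a(t) = -144·cos(4·t). Finding the integral of a(t) and using v(0) = 0: v(t) = -36·sin(4·t). Taking ∫v(t)dt and applying x(0) = 14, we find x(t) = 9·cos(4·t) + 5. We have position x(t) = 9·cos(4·t) + 5. Substituting t = pi/4: x(pi/4) = -4.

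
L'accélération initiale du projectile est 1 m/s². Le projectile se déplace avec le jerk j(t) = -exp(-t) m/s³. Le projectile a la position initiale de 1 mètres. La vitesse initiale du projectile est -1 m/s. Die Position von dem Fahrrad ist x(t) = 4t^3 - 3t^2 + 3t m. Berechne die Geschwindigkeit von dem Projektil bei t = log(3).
Wir müssen die Stammfunktion unserer Gleichung für den Ruck j(t) = -exp(-t) 2-mal finden. Das Integral von dem Ruck, mit a(0) = 1, ergibt die Beschleunigung: a(t) = exp(-t). Durch Integration von der Beschleunigung und Verwendung der Anfangsbedingung v(0) = -1, erhalten wir v(t) = -exp(-t). Wir haben die Geschwindigkeit v(t) = -exp(-t). Durch Einsetzen von t = log(3): v(log(3)) = -1/3.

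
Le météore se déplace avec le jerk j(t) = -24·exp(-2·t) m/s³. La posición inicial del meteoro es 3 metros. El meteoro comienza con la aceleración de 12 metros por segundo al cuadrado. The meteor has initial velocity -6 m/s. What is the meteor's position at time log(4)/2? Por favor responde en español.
Para resolver esto, necesitamos tomar 3 antiderivadas de nuestra ecuación de la sacudida j(t) = -24·exp(-2·t). La integral de la sacudida, con a(0) = 12, da la aceleración: a(t) = 12·exp(-2·t). La integral de la aceleración es la velocidad. Usando v(0) = -6, obtenemos v(t) = -6·exp(-2·t). Tomando ∫v(t)dt y aplicando x(0) = 3, encontramos x(t) = 3·exp(-2·t). Usando x(t) = 3·exp(-2·t) y sustituyendo t = log(4)/2, encontramos x = 3/4.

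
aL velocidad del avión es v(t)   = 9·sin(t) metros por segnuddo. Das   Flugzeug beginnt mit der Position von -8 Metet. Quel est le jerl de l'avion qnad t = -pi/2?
Nous devons dériver notre équation de la vitesse v(t) = 9·sin(t) 2 fois. En prenant d/dt de v(t), nous trouvons a(t) = 9·cos(t). En dérivant l'accélération, nous obtenons le jerk: j(t) = -9·sin(t). De l'équation du jerk j(t) = -9·sin(t), nous substituons t = -pi/2 pour obtenir j = 9.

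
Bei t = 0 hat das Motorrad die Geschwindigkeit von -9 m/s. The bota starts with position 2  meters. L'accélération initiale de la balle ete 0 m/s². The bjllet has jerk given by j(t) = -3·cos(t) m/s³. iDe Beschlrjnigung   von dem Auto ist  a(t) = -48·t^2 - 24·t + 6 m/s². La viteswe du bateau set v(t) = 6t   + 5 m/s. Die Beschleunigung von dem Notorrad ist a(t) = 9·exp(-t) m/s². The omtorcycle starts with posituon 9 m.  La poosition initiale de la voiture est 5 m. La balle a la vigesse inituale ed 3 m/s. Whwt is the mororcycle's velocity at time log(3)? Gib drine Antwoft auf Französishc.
Pour résoudre ceci, nous devons prendre 1 primitive de notre équation de l'accélération a(t) = 9·exp(-t). L'intégrale de l'accélération est la vitesse. En utilisant v(0) = -9, nous obtenons v(t) = -9·exp(-t). En utilisant v(t) = -9·exp(-t) et en substituant t = log(3), nous trouvons v = -3.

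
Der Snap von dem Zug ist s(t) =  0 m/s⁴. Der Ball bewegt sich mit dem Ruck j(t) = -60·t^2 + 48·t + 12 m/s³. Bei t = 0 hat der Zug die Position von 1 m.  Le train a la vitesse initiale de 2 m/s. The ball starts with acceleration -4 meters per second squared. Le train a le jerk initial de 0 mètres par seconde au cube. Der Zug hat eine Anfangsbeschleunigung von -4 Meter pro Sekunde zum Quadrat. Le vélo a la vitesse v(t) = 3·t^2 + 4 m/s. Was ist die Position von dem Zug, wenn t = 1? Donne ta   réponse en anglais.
To find the answer, we compute 4 integrals of s(t) = 0. The antiderivative of snap, with j(0) = 0, gives jerk: j(t) = 0. The antiderivative of jerk, with a(0) = -4, gives acceleration: a(t) = -4. The antiderivative of acceleration is velocity. Using v(0) = 2, we get v(t) = 2 - 4·t. Taking ∫v(t)dt and applying x(0) = 1, we find x(t) = -2·t^2 + 2·t + 1. We have position x(t) = -2·t^2 + 2·t + 1. Substituting t = 1: x(1) = 1.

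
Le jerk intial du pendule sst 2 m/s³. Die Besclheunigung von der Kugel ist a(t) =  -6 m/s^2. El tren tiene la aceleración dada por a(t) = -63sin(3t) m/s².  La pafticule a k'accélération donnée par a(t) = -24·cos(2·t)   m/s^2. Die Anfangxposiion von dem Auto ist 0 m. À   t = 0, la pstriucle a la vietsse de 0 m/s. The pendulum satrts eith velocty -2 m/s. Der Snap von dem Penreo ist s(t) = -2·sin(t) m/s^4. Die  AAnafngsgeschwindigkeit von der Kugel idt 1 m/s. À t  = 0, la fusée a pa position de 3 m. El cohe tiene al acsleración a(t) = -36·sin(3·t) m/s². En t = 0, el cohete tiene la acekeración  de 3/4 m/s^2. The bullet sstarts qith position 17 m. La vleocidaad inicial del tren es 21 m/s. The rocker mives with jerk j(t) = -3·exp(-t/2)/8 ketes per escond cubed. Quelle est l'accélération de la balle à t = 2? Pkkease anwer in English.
Using a(t) = -6 and substituting t = 2, we find a = -6.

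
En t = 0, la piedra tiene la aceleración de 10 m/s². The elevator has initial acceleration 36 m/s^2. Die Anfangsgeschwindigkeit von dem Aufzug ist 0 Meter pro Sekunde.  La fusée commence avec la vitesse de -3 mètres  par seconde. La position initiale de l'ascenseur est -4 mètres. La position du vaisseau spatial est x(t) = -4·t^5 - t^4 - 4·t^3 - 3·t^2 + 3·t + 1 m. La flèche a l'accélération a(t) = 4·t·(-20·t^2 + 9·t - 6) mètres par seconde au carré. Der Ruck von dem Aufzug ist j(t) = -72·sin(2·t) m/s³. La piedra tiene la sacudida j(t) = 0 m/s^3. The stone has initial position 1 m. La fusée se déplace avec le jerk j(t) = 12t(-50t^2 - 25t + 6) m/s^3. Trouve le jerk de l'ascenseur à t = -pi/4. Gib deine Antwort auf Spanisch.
De la ecuación de la sacudida j(t) = -72·sin(2·t), sustituimos t = -pi/4 para obtener j = 72.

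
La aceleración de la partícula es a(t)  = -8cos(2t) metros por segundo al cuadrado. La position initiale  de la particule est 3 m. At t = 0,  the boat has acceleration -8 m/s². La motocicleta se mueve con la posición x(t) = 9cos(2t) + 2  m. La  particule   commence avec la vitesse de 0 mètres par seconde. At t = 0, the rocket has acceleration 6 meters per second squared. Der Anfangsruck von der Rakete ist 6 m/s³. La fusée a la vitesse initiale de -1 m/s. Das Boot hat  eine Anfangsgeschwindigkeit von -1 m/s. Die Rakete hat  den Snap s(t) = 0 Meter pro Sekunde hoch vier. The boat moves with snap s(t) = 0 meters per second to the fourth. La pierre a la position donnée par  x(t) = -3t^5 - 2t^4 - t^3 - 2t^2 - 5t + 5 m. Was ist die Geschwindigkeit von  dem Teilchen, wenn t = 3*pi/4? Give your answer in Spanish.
Debemos encontrar la integral de nuestra ecuación de la aceleración a(t) = -8·cos(2·t) 1 vez. Integrando la aceleración y usando la condición inicial v(0) = 0, obtenemos v(t) = -4·sin(2·t). Tenemos la velocidad v(t) = -4·sin(2·t). Sustituyendo t = 3*pi/4: v(3*pi/4) = 4.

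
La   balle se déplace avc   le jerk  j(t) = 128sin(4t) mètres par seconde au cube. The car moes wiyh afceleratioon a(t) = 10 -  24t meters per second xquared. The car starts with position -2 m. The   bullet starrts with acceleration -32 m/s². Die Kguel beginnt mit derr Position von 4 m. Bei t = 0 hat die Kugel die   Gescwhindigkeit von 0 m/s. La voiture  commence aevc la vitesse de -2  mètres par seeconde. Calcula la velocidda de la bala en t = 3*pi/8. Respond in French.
Pour résoudre ceci, nous devons prendre 2 primitives de notre équation du jerk j(t) = 128·sin(4·t). En intégrant le jerk et en utilisant la condition initiale a(0) = -32, nous obtenons a(t) = -32·cos(4·t). La primitive de l'accélération est la vitesse. En utilisant v(0) = 0, nous obtenons v(t) = -8·sin(4·t). Nous avons la vitesse v(t) = -8·sin(4·t). En substituant t = 3*pi/8: v(3*pi/8) = 8.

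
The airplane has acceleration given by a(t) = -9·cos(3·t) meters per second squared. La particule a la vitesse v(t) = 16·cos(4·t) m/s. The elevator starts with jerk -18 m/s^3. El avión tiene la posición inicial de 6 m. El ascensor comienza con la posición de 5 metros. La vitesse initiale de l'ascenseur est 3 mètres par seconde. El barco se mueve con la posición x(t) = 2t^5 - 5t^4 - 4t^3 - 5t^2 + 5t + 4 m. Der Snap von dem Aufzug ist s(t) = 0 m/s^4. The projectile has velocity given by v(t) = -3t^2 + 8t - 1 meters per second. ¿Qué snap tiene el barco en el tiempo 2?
Partiendo de la posición x(t) = 2·t^5 - 5·t^4 - 4·t^3 - 5·t^2 + 5·t + 4, tomamos 4 derivadas. Tomando d/dt de x(t), encontramos v(t) = 10·t^4 - 20·t^3 - 12·t^2 - 10·t + 5. Derivando la velocidad, obtenemos la aceleración: a(t) = 40·t^3 - 60·t^2 - 24·t - 10. Tomando d/dt de a(t), encontramos j(t) = 120·t^2 - 120·t - 24. Tomando d/dt de j(t), encontramos s(t) = 240·t - 120. Tenemos el snap s(t) = 240·t - 120. Sustituyendo t = 2: s(2) = 360.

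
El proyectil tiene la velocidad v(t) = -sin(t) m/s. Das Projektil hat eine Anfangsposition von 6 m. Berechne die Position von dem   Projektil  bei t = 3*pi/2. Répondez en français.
Nous devons intégrer notre équation de la vitesse v(t) = -sin(t) 1 fois. En prenant ∫v(t)dt et en appliquant x(0) = 6, nous trouvons x(t) = cos(t) + 5. Nous avons la position x(t) = cos(t) + 5. En substituant t = 3*pi/2: x(3*pi/2) = 5.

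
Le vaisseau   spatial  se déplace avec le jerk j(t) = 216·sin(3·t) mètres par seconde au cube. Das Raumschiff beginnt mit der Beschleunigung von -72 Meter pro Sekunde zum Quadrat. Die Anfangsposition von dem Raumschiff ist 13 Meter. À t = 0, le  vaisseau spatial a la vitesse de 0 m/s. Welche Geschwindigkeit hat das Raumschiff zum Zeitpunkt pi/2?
Wir müssen die Stammfunktion unserer Gleichung für den Ruck j(t) = 216·sin(3·t) 2-mal finden. Das Integral von dem Ruck ist die Beschleunigung. Mit a(0) = -72 erhalten wir a(t) = -72·cos(3·t). Durch Integration von der Beschleunigung und Verwendung der Anfangsbedingung v(0) = 0, erhalten wir v(t) = -24·sin(3·t). Wir haben die Geschwindigkeit v(t) = -24·sin(3·t). Durch Einsetzen von t = pi/2: v(pi/2) = 24.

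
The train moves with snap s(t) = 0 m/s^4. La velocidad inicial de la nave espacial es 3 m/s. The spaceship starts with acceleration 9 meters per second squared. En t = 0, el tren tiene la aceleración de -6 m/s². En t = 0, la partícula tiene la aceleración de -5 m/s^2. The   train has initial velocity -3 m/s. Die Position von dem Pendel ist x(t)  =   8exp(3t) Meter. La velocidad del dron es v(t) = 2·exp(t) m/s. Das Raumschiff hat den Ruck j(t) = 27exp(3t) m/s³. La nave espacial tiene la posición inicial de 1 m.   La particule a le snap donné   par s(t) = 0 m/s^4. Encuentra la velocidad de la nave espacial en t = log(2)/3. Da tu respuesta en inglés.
We must find the integral of our jerk equation j(t) = 27·exp(3·t) 2 times. The antiderivative of jerk, with a(0) = 9, gives acceleration: a(t) = 9·exp(3·t). Finding the antiderivative of a(t) and using v(0) = 3: v(t) = 3·exp(3·t). From the given velocity equation v(t) = 3·exp(3·t), we substitute t = log(2)/3 to get v = 6.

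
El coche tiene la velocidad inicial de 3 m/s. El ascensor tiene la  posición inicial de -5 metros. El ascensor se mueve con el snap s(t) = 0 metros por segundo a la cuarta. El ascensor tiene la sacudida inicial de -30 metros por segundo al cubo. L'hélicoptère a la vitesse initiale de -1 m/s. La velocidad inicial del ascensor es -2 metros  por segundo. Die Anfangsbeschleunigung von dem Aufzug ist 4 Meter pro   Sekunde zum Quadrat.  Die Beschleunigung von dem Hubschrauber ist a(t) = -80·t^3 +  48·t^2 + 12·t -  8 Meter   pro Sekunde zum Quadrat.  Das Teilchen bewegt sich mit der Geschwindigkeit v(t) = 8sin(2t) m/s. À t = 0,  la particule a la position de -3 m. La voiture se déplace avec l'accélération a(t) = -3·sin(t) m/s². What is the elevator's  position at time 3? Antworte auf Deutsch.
Wir müssen unsere Gleichung für den Snap s(t) = 0 4-mal integrieren. Durch Integration von dem Snap und Verwendung der Anfangsbedingung j(0) = -30, erhalten wir j(t) = -30. Die Stammfunktion von dem Ruck ist die Beschleunigung. Mit a(0) = 4 erhalten wir a(t) = 4 - 30·t. Mit ∫a(t)dt und Anwendung von v(0) = -2, finden wir v(t) = -15·t^2 + 4·t - 2. Durch Integration von der Geschwindigkeit und Verwendung der Anfangsbedingung x(0) = -5, erhalten wir x(t) = -5·t^3 + 2·t^2 - 2·t - 5. Mit x(t) = -5·t^3 + 2·t^2 - 2·t - 5 und Einsetzen von t = 3, finden wir x = -128.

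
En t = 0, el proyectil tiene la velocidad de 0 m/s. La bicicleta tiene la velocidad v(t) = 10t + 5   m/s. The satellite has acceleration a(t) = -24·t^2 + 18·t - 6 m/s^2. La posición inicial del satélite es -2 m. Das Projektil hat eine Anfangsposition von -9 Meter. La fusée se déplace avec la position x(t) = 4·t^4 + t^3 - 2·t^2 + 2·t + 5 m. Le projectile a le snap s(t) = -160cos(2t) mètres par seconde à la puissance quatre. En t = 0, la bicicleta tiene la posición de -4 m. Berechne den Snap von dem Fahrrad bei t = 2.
Um dies zu lösen, müssen wir 3 Ableitungen unserer Gleichung für die Geschwindigkeit v(t) = 10·t + 5 nehmen. Durch Ableiten von der Geschwindigkeit erhalten wir die Beschleunigung: a(t) = 10. Durch Ableiten von der Beschleunigung erhalten wir den Ruck: j(t) = 0. Durch Ableiten von dem Ruck erhalten wir den Snap: s(t) = 0. Aus der Gleichung für den Snap s(t) = 0, setzen wir t = 2 ein und erhalten s = 0.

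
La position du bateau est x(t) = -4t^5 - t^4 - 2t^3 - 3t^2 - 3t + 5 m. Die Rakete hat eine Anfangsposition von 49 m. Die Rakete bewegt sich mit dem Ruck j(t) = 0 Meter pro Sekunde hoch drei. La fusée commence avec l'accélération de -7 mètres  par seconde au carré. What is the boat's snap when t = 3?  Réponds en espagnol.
Para resolver esto, necesitamos tomar 4 derivadas de nuestra ecuación de la posición x(t) = -4·t^5 - t^4 - 2·t^3 - 3·t^2 - 3·t + 5. Derivando la posición, obtenemos la velocidad: v(t) = -20·t^4 - 4·t^3 - 6·t^2 - 6·t - 3. Derivando la velocidad, obtenemos la aceleración: a(t) = -80·t^3 - 12·t^2 - 12·t - 6. La derivada de la aceleración da la sacudida: j(t) = -240·t^2 - 24·t - 12. Tomando d/dt de j(t), encontramos s(t) = -480·t - 24. Usando s(t) = -480·t - 24 y sustituyendo t = 3, encontramos s = -1464.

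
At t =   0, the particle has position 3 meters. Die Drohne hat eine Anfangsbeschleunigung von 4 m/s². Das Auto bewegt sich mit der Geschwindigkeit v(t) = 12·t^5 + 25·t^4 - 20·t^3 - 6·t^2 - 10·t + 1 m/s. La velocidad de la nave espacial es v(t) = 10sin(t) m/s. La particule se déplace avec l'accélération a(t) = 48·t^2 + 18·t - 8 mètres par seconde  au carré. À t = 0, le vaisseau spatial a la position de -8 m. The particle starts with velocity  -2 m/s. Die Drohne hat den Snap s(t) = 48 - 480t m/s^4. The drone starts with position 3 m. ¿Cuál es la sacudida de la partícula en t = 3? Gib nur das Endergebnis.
j(3) = 306.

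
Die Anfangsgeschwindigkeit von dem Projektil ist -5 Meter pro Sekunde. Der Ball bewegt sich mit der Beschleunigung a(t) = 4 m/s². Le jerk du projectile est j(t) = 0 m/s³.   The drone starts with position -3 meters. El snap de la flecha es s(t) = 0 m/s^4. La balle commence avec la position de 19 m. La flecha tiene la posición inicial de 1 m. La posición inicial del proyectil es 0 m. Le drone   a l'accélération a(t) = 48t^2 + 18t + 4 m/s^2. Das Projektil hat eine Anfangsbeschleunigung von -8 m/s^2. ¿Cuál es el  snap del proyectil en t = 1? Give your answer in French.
En partant du jerk j(t) = 0, nous prenons 1 dérivée. En dérivant le jerk, nous obtenons le snap: s(t) = 0. De l'équation du snap s(t) = 0, nous substituons t = 1 pour obtenir s = 0.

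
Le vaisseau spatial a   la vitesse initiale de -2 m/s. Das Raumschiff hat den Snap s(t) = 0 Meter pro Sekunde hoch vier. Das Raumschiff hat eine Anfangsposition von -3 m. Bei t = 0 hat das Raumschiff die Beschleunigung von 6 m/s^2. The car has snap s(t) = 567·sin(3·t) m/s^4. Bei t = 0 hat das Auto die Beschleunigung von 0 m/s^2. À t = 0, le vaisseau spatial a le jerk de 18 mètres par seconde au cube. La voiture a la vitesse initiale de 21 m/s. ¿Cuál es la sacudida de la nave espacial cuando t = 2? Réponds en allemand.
Wir müssen unsere Gleichung für den Snap s(t) = 0 1-mal integrieren. Das Integral von dem Snap ist der Ruck. Mit j(0) = 18 erhalten wir j(t) = 18. Wir haben den Ruck j(t) = 18. Durch Einsetzen von t = 2: j(2) = 18.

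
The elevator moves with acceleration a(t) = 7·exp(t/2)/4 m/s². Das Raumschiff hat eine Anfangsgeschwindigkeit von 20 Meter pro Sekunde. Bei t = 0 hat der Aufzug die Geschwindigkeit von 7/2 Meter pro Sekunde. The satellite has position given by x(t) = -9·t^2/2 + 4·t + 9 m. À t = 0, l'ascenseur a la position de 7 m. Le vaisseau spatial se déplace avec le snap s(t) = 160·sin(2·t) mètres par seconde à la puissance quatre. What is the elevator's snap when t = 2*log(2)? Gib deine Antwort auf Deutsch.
Ausgehend von der Beschleunigung a(t) = 7·exp(t/2)/4, nehmen wir 2 Ableitungen. Durch Ableiten von der Beschleunigung erhalten wir den Ruck: j(t) = 7·exp(t/2)/8. Die Ableitung von dem Ruck ergibt den Snap: s(t) = 7·exp(t/2)/16. Aus der Gleichung für den Snap s(t) = 7·exp(t/2)/16, setzen wir t = 2*log(2) ein und erhalten s = 7/8.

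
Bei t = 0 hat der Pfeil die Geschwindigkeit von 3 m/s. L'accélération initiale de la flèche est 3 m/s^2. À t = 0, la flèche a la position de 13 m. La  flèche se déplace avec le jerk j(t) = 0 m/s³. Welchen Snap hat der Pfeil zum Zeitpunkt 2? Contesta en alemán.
Wir müssen unsere Gleichung für den Ruck j(t) = 0 1-mal ableiten. Mit d/dt von j(t) finden wir s(t) = 0. Aus der Gleichung für den Snap s(t) = 0, setzen wir t = 2 ein und erhalten s = 0.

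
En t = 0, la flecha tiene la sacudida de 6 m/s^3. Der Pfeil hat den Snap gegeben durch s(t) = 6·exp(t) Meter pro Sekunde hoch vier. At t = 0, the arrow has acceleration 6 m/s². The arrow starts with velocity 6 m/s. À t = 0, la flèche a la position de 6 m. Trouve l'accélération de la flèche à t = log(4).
Nous devons intégrer notre équation du snap s(t) = 6·exp(t) 2 fois. L'intégrale du snap est le jerk. En utilisant j(0) = 6, nous obtenons j(t) = 6·exp(t). La primitive du jerk, avec a(0) = 6, donne l'accélération: a(t) = 6·exp(t). En utilisant a(t) = 6·exp(t) et en substituant t = log(4), nous trouvons a = 24.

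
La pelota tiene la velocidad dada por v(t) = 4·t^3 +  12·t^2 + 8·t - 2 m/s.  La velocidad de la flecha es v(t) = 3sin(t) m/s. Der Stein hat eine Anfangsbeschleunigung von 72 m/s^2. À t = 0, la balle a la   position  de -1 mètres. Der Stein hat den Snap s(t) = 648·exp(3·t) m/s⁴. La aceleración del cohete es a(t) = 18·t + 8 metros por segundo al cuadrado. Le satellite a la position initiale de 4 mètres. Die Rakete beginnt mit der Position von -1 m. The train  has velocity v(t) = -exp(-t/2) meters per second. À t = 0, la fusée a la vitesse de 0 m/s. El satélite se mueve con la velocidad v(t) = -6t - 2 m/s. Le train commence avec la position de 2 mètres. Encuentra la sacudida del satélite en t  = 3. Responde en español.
Partiendo de la velocidad v(t) = -6·t - 2, tomamos 2 derivadas. Tomando d/dt de v(t), encontramos a(t) = -6. Derivando la aceleración, obtenemos la sacudida: j(t) = 0. De la ecuación de la sacudida j(t) = 0, sustituimos t = 3 para obtener j = 0.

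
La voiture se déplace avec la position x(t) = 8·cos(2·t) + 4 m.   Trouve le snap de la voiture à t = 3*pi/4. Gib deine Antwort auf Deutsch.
Wir müssen unsere Gleichung für die Position x(t) = 8·cos(2·t) + 4 4-mal ableiten. Durch Ableiten von der Position erhalten wir die Geschwindigkeit: v(t) = -16·sin(2·t). Die Ableitung von der Geschwindigkeit ergibt die Beschleunigung: a(t) = -32·cos(2·t). Mit d/dt von a(t) finden wir j(t) = 64·sin(2·t). Durch Ableiten von dem Ruck erhalten wir den Snap: s(t) = 128·cos(2·t). Wir haben den Snap s(t) = 128·cos(2·t). Durch Einsetzen von t = 3*pi/4: s(3*pi/4) = 0.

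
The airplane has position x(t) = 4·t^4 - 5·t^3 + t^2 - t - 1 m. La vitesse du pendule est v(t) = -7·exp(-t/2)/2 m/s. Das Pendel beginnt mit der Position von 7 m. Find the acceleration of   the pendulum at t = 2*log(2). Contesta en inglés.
To solve this, we need to take 1 derivative of our velocity equation v(t) = -7·exp(-t/2)/2. Differentiating velocity, we get acceleration: a(t) = 7·exp(-t/2)/4. We have acceleration a(t) = 7·exp(-t/2)/4. Substituting t = 2*log(2): a(2*log(2)) = 7/8.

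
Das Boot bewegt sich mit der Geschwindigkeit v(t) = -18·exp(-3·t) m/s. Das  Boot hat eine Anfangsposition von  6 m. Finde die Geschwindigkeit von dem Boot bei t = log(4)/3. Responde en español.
Usando v(t) = -18·exp(-3·t) y sustituyendo t = log(4)/3, encontramos v = -9/2.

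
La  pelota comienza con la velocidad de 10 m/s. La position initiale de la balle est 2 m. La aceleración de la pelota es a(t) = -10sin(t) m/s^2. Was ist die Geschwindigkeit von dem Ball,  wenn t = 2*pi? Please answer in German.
Wir müssen das Integral unserer Gleichung für die Beschleunigung a(t) = -10·sin(t) 1-mal finden. Die Stammfunktion von der Beschleunigung, mit v(0) = 10, ergibt die Geschwindigkeit: v(t) = 10·cos(t). Aus der Gleichung für die Geschwindigkeit v(t) = 10·cos(t), setzen wir t = 2*pi ein und erhalten v = 10.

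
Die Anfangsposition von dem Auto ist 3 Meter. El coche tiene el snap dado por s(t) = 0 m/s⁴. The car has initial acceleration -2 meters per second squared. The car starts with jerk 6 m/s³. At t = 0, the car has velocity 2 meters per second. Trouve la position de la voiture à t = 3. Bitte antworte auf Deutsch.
Um dies zu lösen, müssen wir 4 Stammfunktionen unserer Gleichung für den Snap s(t) = 0 finden. Mit ∫s(t)dt und Anwendung von j(0) = 6, finden wir j(t) = 6. Mit ∫j(t)dt und Anwendung von a(0) = -2, finden wir a(t) = 6·t - 2. Durch Integration von der Beschleunigung und Verwendung der Anfangsbedingung v(0) = 2, erhalten wir v(t) = 3·t^2 - 2·t + 2. Durch Integration von der Geschwindigkeit und Verwendung der Anfangsbedingung x(0) = 3, erhalten wir x(t) = t^3 - t^2 + 2·t + 3. Aus der Gleichung für die Position x(t) = t^3 - t^2 + 2·t + 3, setzen wir t = 3 ein und erhalten x = 27.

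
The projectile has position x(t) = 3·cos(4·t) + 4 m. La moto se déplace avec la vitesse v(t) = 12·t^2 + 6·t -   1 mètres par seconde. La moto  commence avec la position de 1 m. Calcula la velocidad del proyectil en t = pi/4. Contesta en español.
Debemos derivar nuestra ecuación de la posición x(t) = 3·cos(4·t) + 4 1 vez. Tomando d/dt de x(t), encontramos v(t) = -12·sin(4·t). Usando v(t) = -12·sin(4·t) y sustituyendo t = pi/4, encontramos v = 0.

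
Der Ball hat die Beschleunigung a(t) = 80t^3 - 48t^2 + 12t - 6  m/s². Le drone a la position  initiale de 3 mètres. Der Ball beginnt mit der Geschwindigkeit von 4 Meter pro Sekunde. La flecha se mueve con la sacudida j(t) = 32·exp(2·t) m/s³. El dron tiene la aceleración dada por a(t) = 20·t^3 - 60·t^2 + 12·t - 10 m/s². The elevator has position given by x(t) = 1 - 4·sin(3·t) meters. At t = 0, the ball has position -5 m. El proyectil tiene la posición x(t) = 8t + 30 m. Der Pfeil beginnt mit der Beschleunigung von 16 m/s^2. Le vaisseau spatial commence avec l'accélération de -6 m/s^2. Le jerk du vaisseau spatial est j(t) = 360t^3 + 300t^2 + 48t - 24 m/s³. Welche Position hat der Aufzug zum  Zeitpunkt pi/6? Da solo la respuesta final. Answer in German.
Die Position bei t = pi/6 ist x = -3.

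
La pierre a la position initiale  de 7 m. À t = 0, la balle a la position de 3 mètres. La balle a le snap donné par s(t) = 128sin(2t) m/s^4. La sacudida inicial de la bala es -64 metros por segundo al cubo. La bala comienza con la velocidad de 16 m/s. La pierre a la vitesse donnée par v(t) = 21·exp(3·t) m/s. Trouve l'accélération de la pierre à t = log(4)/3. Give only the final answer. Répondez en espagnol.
La aceleración en t = log(4)/3 es a = 252.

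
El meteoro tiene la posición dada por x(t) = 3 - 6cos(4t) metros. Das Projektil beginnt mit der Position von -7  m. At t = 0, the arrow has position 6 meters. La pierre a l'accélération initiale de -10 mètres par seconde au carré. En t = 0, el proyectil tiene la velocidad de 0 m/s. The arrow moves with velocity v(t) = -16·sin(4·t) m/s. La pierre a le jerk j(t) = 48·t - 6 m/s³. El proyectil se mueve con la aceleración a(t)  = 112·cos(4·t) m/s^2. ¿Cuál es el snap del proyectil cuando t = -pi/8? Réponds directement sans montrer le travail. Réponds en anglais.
s(-pi/8) = 0.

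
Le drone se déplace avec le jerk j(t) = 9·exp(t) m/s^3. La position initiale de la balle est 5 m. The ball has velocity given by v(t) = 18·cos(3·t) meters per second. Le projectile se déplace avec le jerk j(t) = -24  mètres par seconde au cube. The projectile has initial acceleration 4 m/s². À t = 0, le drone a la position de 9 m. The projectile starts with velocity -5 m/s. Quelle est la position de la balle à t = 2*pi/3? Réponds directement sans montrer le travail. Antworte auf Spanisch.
La respuesta es 5.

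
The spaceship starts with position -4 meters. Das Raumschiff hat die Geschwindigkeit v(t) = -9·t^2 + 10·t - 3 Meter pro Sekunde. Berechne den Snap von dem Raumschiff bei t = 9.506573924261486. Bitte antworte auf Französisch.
En partant de la vitesse v(t) = -9·t^2 + 10·t - 3, nous prenons 3 dérivées. En dérivant la vitesse, nous obtenons l'accélération: a(t) = 10 - 18·t. En dérivant l'accélération, nous obtenons le jerk: j(t) = -18. En dérivant le jerk, nous obtenons le snap: s(t) = 0. De l'équation du snap s(t) = 0, nous substituons t = 9.506573924261486 pour obtenir s = 0.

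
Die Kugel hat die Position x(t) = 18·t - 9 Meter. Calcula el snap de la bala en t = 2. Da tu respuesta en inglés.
To solve this, we need to take 4 derivatives of our position equation x(t) = 18·t - 9. The derivative of position gives velocity: v(t) = 18. The derivative of velocity gives acceleration: a(t) = 0. Taking d/dt of a(t), we find j(t) = 0. Taking d/dt of j(t), we find s(t) = 0. From the given snap equation s(t) = 0, we substitute t = 2 to get s = 0.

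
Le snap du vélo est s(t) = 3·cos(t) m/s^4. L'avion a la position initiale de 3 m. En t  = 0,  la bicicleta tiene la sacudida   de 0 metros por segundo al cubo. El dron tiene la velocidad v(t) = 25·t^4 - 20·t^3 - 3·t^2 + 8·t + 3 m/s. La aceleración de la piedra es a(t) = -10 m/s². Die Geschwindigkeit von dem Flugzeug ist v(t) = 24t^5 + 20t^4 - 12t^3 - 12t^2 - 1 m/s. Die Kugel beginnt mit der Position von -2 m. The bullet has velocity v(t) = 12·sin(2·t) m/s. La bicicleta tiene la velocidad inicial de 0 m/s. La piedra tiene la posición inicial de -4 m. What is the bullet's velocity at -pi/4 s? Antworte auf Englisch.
From the given velocity equation v(t) = 12·sin(2·t), we substitute t = -pi/4 to get v = -12.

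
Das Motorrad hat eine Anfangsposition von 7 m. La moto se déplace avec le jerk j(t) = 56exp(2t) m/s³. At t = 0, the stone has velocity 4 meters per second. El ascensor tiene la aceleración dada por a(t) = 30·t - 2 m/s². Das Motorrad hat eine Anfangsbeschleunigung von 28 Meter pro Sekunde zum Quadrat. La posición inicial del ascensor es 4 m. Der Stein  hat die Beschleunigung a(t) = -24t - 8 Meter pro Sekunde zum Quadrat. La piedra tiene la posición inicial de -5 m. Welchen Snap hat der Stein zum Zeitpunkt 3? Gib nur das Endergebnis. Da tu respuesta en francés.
La réponse est 0.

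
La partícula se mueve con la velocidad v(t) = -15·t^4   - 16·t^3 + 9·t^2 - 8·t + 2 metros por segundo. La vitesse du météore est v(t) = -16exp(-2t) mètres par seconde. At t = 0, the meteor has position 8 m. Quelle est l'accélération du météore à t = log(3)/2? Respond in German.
Um dies zu lösen, müssen wir 1 Ableitung unserer Gleichung für die Geschwindigkeit v(t) = -16·exp(-2·t) nehmen. Durch Ableiten von der Geschwindigkeit erhalten wir die Beschleunigung: a(t) = 32·exp(-2·t). Wir haben die Beschleunigung a(t) = 32·exp(-2·t). Durch Einsetzen von t = log(3)/2: a(log(3)/2) = 32/3.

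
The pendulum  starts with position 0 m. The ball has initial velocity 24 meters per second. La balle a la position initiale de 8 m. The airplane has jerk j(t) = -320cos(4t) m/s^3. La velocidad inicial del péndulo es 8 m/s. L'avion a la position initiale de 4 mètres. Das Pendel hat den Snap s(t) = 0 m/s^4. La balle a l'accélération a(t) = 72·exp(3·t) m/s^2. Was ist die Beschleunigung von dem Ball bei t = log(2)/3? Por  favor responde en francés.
De l'équation de l'accélération a(t) = 72·exp(3·t), nous substituons t = log(2)/3 pour obtenir a = 144.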